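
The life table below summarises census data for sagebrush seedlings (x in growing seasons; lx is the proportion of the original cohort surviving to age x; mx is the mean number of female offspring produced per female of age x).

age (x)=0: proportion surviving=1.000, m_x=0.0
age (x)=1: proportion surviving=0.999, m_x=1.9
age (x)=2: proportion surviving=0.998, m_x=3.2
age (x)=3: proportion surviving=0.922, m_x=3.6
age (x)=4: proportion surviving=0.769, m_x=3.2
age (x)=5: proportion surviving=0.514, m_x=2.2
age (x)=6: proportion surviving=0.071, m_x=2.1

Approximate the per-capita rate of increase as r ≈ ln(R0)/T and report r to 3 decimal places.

R0 = Σ lx·mx = 0 + 1.8981 + 3.1936 + 3.3192 + 2.4608 + 1.1308 + 0.1491 = 12.1516
Σ x·lx·mx = 34.6347; T = 34.6347/12.1516 = 2.85022…
r ≈ ln(R0)/T = ln(12.1516)/2.85022… = 0.87624… → 0.876

0.876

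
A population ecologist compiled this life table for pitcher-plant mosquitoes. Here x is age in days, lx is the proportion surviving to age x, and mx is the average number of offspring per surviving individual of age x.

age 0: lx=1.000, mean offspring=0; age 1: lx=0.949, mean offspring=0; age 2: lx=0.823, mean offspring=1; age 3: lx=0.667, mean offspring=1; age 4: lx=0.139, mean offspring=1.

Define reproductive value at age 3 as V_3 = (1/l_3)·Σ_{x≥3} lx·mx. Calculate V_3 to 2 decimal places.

lx·mx for x ≥ 3: 0.667, 0.139 → sum = 0.806
V_3 = 0.806 / l_3 = 0.806 / 0.667 = 1.208396… → 1.21

1.21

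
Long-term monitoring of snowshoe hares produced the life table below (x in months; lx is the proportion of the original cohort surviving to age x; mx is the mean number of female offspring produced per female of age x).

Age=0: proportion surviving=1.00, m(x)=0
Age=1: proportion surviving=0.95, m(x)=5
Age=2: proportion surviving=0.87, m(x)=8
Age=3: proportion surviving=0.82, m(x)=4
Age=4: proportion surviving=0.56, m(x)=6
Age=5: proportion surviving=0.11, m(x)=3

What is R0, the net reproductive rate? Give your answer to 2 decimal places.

18.68

lx·mx by age: 0, 4.75, 6.96, 3.28, 3.36, 0.33
R0 = Σ lx·mx = 18.68 → 18.68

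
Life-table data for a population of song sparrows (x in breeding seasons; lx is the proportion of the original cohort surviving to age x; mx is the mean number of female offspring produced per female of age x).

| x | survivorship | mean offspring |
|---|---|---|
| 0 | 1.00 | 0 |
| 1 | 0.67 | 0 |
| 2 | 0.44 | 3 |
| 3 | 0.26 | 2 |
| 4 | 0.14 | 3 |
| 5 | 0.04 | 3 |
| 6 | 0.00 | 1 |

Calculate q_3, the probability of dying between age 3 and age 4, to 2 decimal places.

q_3 = (l_3 − l_4) / l_3 = (0.26 − 0.14) / 0.26
     = 0.12 / 0.26 = 0.461538… → 0.46

0.46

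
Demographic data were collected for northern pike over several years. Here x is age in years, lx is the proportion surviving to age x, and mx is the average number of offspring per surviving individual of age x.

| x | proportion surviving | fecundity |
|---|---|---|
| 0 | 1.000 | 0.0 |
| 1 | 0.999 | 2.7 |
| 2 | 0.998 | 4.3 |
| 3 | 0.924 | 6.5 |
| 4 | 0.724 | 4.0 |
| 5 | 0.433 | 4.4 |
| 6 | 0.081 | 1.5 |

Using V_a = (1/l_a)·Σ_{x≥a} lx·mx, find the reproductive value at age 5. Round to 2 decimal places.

4.68

lx·mx for x ≥ 5: 1.9052, 0.1215 → sum = 2.0267
V_5 = 2.0267 / l_5 = 2.0267 / 0.433 = 4.6806… → 4.68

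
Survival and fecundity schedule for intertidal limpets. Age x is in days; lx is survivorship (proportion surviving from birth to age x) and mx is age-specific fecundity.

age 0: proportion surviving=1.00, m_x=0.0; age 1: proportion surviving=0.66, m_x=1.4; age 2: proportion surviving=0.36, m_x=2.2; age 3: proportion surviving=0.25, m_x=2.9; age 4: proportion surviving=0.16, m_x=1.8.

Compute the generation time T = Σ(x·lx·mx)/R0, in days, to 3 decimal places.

lx·mx: 0, 0.924, 0.792, 0.725, 0.288 → R0 = 2.729
x·lx·mx: 0, 0.924, 1.584, 2.175, 1.152 → Σ = 5.835
T = 5.835 / 2.729 = 2.138146… → 2.138

2.138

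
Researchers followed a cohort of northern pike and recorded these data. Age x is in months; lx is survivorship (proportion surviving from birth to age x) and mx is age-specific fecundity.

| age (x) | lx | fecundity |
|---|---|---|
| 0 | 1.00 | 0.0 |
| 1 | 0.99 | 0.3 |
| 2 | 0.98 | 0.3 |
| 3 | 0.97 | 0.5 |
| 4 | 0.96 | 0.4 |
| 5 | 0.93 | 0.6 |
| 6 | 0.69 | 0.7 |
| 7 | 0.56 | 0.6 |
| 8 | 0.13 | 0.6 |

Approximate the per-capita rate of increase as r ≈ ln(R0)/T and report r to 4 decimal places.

R0 = Σ lx·mx = 0 + 0.297 + 0.294 + 0.485 + 0.384 + 0.558 + 0.483 + 0.336 + 0.078 = 2.915
Σ x·lx·mx = 12.54; T = 12.54/2.915 = 4.30189…
r ≈ ln(R0)/T = ln(2.915)/4.30189… = 0.248698… → 0.2487

0.2487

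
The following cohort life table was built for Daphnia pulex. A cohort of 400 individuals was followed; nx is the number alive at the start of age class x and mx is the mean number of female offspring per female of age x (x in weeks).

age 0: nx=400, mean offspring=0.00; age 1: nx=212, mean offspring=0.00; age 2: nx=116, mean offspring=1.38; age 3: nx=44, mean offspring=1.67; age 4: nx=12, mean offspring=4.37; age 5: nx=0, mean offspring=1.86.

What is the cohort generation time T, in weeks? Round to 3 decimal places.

lx = nx/n0 = nx/400: 1, 0.53, 0.29, 0.11, 0.03, 0
lx·mx: 0, 0, 0.4002, 0.1837, 0.1311, 0 → R0 = 0.715
x·lx·mx: 0, 0, 0.8004, 0.5511, 0.5244, 0 → Σ = 1.8759
T = 1.8759 / 0.715 = 2.623636… → 2.624

2.624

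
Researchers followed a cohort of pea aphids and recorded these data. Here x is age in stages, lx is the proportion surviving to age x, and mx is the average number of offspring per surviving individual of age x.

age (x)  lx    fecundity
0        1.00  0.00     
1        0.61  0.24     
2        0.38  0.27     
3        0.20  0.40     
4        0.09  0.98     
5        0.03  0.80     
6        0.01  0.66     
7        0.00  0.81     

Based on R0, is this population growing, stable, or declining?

R0 = Σ lx·mx = 0 + 0.1464 + 0.1026 + 0.08 + 0.0882 + 0.024 + 0.0066 + 0 = 0.4478
R0 < 1, so the population is declining.

declining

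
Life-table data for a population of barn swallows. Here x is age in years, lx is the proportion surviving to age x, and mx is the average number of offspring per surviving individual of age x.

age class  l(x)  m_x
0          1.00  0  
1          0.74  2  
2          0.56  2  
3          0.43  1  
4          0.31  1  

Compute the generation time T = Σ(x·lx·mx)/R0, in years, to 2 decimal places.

lx·mx: 0, 1.48, 1.12, 0.43, 0.31 → R0 = 3.34
x·lx·mx: 0, 1.48, 2.24, 1.29, 1.24 → Σ = 6.25
T = 6.25 / 3.34 = 1.871257… → 1.87

1.87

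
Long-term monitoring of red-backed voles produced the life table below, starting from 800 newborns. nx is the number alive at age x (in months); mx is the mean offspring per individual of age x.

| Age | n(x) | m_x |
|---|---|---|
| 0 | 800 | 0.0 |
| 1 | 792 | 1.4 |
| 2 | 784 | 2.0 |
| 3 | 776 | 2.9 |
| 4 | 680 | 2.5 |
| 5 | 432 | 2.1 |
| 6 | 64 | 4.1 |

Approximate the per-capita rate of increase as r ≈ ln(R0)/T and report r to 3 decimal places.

lx = nx/n0 = nx/800: 1, 0.99, 0.98, 0.97, 0.85, 0.54, 0.08
R0 = Σ lx·mx = 0 + 1.386 + 1.96 + 2.813 + 2.125 + 1.134 + 0.328 = 9.746
Σ x·lx·mx = 29.883; T = 29.883/9.746 = 3.06618…
r ≈ ln(R0)/T = ln(9.746)/3.06618… = 0.74257… → 0.743

0.743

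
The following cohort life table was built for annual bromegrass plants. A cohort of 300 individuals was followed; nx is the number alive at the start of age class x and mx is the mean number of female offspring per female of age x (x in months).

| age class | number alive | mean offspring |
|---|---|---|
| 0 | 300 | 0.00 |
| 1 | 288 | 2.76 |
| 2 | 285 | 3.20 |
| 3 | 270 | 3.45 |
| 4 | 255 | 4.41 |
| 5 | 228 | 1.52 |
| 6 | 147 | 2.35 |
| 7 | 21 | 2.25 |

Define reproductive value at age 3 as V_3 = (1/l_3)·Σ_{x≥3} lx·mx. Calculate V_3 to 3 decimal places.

lx = nx/n0 = nx/300: 1, 0.96, 0.95, 0.9, 0.85, 0.76, 0.49, 0.07
lx·mx for x ≥ 3: 3.105, 3.7485, 1.1552, 1.1515, 0.1575 → sum = 9.3177
V_3 = 9.3177 / l_3 = 9.3177 / 0.9 = 10.353 → 10.353

10.353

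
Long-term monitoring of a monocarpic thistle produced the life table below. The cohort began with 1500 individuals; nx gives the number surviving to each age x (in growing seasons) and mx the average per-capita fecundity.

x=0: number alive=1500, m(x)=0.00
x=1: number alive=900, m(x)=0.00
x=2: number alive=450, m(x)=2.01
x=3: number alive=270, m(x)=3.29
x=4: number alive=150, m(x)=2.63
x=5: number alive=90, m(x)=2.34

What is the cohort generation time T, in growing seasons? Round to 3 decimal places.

lx = nx/n0 = nx/1500: 1, 0.6, 0.3, 0.18, 0.1, 0.06
lx·mx: 0, 0, 0.603, 0.5922, 0.263, 0.1404 → R0 = 1.5986
x·lx·mx: 0, 0, 1.206, 1.7766, 1.052, 0.702 → Σ = 4.7366
T = 4.7366 / 1.5986 = 2.962968… → 2.963

2.963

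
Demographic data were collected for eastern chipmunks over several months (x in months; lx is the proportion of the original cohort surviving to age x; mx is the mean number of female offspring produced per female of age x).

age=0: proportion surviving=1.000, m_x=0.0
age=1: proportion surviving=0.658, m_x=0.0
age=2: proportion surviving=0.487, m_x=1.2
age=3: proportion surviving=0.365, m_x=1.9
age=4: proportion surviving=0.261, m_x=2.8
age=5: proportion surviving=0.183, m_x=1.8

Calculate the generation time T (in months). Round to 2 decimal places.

lx·mx: 0, 0, 0.5844, 0.6935, 0.7308, 0.3294 → R0 = 2.3381
x·lx·mx: 0, 0, 1.1688, 2.0805, 2.9232, 1.647 → Σ = 7.8195
T = 7.8195 / 2.3381 = 3.344382… → 3.34

3.34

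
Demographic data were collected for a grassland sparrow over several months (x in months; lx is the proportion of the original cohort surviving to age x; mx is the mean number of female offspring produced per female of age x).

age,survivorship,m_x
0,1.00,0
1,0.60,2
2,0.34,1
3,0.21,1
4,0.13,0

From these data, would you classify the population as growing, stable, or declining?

growing

R0 = Σ lx·mx = 0 + 1.2 + 0.34 + 0.21 + 0 = 1.75
R0 > 1, so the population is growing.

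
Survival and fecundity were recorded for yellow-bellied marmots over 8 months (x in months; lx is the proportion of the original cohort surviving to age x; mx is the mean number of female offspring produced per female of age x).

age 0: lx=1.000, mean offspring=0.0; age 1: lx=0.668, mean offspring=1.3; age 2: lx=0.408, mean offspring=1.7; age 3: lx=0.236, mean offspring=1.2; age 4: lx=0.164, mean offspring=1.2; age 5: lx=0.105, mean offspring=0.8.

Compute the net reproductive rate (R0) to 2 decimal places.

2.13

lx·mx by age: 0, 0.8684, 0.6936, 0.2832, 0.1968, 0.084
R0 = Σ lx·mx = 2.126 → 2.13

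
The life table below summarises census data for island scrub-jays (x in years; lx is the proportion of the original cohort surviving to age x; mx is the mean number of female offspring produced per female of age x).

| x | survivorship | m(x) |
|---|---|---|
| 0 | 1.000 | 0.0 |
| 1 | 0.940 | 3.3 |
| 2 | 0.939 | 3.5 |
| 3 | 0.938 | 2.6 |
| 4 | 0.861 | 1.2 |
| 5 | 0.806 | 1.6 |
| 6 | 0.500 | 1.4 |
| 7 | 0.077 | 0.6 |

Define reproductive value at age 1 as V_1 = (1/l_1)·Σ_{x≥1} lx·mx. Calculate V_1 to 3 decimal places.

lx·mx for x ≥ 1: 3.102, 3.2865, 2.4388, 1.0332, 1.2896, 0.7, 0.0462 → sum = 11.8963
V_1 = 11.8963 / l_1 = 11.8963 / 0.94 = 12.655638… → 12.656

12.656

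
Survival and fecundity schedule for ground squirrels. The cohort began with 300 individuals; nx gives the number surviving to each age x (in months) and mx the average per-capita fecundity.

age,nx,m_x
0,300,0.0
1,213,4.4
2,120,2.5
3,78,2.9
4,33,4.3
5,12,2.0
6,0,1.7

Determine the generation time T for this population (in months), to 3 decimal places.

1.782

lx = nx/n0 = nx/300: 1, 0.71, 0.4, 0.26, 0.11, 0.04, 0
lx·mx: 0, 3.124, 1, 0.754, 0.473, 0.08, 0 → R0 = 5.431
x·lx·mx: 0, 3.124, 2, 2.262, 1.892, 0.4, 0 → Σ = 9.678
T = 9.678 / 5.431 = 1.781992… → 1.782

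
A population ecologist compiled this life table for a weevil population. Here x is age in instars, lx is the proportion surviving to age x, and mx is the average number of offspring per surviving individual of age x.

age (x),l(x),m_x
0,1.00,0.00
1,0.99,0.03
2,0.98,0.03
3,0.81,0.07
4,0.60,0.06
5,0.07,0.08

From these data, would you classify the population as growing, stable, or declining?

R0 = Σ lx·mx = 0 + 0.0297 + 0.0294 + 0.0567 + 0.036 + 0.0056 = 0.1574
R0 < 1, so the population is declining.

declining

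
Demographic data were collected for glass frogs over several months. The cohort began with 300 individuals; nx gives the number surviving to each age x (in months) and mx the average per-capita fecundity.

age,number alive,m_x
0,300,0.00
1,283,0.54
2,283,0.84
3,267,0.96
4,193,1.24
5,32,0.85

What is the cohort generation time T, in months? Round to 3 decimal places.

2.727

lx = nx/n0 = nx/300: 1, 0.94333…, 0.94333…, 0.89, 0.64333…, 0.10667…
lx·mx: 0, 0.5094…, 0.7924…, 0.8544, 0.797733…, 0.090667… → R0 = 3.0446…
x·lx·mx: 0, 0.5094…, 1.5848…, 2.5632, 3.190933…, 0.453333… → Σ = 8.301667…
T = 8.301667… / 3.0446… = 2.726685… → 2.727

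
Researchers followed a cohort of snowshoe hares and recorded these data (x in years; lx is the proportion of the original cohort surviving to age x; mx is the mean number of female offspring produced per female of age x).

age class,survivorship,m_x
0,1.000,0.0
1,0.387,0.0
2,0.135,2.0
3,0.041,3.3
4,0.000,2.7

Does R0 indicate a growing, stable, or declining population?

R0 = Σ lx·mx = 0 + 0 + 0.27 + 0.1353 + 0 = 0.4053
R0 < 1, so the population is declining.

declining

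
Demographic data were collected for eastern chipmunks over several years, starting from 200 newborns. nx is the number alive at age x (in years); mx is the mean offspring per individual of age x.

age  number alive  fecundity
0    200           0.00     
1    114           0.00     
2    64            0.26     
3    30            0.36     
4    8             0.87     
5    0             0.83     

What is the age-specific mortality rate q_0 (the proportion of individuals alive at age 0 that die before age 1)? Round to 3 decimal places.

lx = nx/n0 = nx/200: 1, 0.57, 0.32, 0.15, 0.04, 0
q_0 = (l_0 − l_1) / l_0 = (1 − 0.57) / 1
     = 0.43 / 1 = 0.43 → 0.430

0.430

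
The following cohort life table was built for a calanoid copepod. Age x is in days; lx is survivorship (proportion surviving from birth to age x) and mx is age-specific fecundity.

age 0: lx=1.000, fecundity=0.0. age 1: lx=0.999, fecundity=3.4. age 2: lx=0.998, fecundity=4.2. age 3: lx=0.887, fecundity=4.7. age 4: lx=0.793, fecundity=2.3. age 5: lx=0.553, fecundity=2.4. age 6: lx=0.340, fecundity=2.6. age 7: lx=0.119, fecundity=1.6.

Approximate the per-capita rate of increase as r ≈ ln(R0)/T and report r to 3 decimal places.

0.988

R0 = Σ lx·mx = 0 + 3.3966 + 4.1916 + 4.1689 + 1.8239 + 1.3272 + 0.884 + 0.1904 = 15.9826
Σ x·lx·mx = 44.8549; T = 44.8549/15.9826 = 2.80648…
r ≈ ln(R0)/T = ln(15.9826)/2.80648… = 0.98754… → 0.988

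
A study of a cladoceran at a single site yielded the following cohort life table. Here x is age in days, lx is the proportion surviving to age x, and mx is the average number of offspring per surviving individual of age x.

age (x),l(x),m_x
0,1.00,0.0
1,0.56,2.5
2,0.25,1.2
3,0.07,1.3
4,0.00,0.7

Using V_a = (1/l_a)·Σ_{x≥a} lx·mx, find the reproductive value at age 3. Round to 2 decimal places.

lx·mx for x ≥ 3: 0.091, 0 → sum = 0.091
V_3 = 0.091 / l_3 = 0.091 / 0.07 = 1.3 → 1.30

1.30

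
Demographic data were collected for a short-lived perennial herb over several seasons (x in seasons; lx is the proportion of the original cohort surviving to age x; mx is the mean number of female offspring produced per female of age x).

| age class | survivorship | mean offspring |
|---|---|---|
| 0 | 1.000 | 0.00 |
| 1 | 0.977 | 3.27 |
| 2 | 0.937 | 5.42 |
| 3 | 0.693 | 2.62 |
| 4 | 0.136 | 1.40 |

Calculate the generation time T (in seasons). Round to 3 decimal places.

1.903

lx·mx: 0, 3.19479, 5.07854, 1.81566, 0.1904 → R0 = 10.27939
x·lx·mx: 0, 3.19479, 10.15708, 5.44698, 0.7616 → Σ = 19.56045
T = 19.56045 / 10.27939 = 1.90288… → 1.903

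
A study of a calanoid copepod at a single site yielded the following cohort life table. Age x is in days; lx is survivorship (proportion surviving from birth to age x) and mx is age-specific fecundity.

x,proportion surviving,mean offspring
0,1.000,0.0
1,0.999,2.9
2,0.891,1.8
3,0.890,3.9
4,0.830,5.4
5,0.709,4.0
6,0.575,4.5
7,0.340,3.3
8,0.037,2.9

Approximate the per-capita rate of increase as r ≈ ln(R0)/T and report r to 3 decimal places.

R0 = Σ lx·mx = 0 + 2.8971 + 1.6038 + 3.471 + 4.482 + 2.836 + 2.5875 + 1.122 + 0.1073 = 19.1067
Σ x·lx·mx = 72.8631; T = 72.8631/19.1067 = 3.81348…
r ≈ ln(R0)/T = ln(19.1067)/3.81348… = 0.77358… → 0.774

0.774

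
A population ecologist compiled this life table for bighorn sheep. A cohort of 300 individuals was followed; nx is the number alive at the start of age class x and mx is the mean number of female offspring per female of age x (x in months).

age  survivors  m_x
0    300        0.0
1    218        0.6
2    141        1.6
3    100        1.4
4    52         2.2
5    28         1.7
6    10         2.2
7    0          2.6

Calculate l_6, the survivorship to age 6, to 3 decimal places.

0.033

l_6 = n_6/n_0 = 10/300 = 0.033333… → 0.033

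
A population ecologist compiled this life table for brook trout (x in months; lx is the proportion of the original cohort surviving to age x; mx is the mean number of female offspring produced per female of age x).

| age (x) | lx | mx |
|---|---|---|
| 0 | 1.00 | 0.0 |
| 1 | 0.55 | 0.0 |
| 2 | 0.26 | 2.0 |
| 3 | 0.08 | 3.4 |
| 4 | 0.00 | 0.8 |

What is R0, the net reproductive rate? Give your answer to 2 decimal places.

0.79

lx·mx by age: 0, 0, 0.52, 0.272, 0
R0 = Σ lx·mx = 0.792 → 0.79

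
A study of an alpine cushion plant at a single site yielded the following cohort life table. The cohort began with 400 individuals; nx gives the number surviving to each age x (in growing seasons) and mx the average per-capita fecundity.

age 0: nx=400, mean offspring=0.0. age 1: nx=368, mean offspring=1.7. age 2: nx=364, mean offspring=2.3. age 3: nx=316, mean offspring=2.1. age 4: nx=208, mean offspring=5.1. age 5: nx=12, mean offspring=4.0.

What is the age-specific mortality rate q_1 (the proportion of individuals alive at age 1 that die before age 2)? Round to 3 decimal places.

lx = nx/n0 = nx/400: 1, 0.92, 0.91, 0.79, 0.52, 0.03
q_1 = (l_1 − l_2) / l_1 = (0.92 − 0.91) / 0.92
     = 0.01 / 0.92 = 0.01087… → 0.011

0.011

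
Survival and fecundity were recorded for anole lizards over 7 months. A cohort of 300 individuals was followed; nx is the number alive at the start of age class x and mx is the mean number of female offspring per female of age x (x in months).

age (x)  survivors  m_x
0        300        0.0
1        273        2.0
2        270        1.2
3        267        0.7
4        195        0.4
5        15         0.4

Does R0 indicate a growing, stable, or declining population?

lx = nx/n0 = nx/300: 1, 0.91, 0.9, 0.89, 0.65, 0.05
R0 = Σ lx·mx = 0 + 1.82 + 1.08 + 0.623 + 0.26 + 0.02 = 3.803
R0 > 1, so the population is growing.

growing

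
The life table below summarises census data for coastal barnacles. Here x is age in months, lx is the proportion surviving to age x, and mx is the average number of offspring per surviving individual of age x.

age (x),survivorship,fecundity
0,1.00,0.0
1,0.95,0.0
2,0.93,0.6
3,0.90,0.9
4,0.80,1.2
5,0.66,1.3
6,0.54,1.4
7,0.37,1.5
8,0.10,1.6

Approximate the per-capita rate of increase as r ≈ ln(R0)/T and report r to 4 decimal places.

R0 = Σ lx·mx = 0 + 0 + 0.558 + 0.81 + 0.96 + 0.858 + 0.756 + 0.555 + 0.16 = 4.657
Σ x·lx·mx = 21.377; T = 21.377/4.657 = 4.59029…
r ≈ ln(R0)/T = ln(4.657)/4.59029… = 0.335136… → 0.3351

0.3351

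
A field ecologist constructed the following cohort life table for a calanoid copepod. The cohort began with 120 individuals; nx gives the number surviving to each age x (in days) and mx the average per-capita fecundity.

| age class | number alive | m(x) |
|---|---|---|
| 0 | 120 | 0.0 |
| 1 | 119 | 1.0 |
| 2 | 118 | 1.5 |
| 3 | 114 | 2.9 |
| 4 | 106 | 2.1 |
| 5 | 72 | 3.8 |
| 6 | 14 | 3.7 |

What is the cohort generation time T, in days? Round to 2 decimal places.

lx = nx/n0 = nx/120: 1, 0.99167…, 0.98333…, 0.95, 0.88333…, 0.6, 0.11667…
lx·mx: 0, 0.991667…, 1.475…, 2.755, 1.855…, 2.28, 0.431667… → R0 = 9.788333…
x·lx·mx: 0, 0.991667…, 2.95…, 8.265, 7.42…, 11.4, 2.59… → Σ = 33.616667…
T = 33.616667… / 9.788333… = 3.434361… → 3.43

3.43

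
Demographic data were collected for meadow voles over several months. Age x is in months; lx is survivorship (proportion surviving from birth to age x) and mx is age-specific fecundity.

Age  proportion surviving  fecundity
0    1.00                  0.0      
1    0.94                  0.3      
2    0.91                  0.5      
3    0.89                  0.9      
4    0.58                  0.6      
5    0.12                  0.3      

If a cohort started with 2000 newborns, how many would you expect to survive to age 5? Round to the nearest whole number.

Expected survivors = N0 · l_5 = 2000 × 0.12 = 240 → 240

240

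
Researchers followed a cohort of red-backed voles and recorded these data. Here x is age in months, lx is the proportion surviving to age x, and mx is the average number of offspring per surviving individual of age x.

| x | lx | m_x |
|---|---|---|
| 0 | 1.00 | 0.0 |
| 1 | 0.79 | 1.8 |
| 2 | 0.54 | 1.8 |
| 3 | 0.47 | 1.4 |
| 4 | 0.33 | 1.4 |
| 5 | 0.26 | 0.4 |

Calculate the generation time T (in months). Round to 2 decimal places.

lx·mx: 0, 1.422, 0.972, 0.658, 0.462, 0.104 → R0 = 3.618
x·lx·mx: 0, 1.422, 1.944, 1.974, 1.848, 0.52 → Σ = 7.708
T = 7.708 / 3.618 = 2.130459… → 2.13

2.13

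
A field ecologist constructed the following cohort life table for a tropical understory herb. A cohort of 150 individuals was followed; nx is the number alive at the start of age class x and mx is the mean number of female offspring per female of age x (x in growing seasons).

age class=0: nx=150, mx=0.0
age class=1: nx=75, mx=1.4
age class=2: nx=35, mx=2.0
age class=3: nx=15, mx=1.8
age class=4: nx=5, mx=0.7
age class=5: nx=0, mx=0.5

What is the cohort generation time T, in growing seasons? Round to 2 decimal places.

lx = nx/n0 = nx/150: 1, 0.5, 0.23333…, 0.1, 0.03333…, 0
lx·mx: 0, 0.7, 0.466667…, 0.18, 0.023333…, 0 → R0 = 1.37…
x·lx·mx: 0, 0.7, 0.933333…, 0.54, 0.093333…, 0 → Σ = 2.266667…
T = 2.266667… / 1.37… = 1.654501… → 1.65

1.65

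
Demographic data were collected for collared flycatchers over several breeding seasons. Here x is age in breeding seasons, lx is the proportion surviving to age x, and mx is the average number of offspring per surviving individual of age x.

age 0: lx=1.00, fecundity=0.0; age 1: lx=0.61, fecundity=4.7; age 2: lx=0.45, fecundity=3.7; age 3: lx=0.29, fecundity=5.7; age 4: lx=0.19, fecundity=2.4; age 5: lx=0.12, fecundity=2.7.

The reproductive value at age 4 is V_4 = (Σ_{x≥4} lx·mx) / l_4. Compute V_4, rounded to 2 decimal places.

4.11

lx·mx for x ≥ 4: 0.456, 0.324 → sum = 0.78
V_4 = 0.78 / l_4 = 0.78 / 0.19 = 4.105263… → 4.11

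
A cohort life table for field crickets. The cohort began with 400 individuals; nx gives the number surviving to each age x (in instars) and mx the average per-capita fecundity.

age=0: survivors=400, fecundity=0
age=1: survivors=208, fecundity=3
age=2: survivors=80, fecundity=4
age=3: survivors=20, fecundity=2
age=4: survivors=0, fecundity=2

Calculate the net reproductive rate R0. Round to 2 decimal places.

lx = nx/n0 = nx/400: 1, 0.52, 0.2, 0.05, 0
lx·mx by age: 0, 1.56, 0.8, 0.1, 0
R0 = Σ lx·mx = 2.46 → 2.46

2.46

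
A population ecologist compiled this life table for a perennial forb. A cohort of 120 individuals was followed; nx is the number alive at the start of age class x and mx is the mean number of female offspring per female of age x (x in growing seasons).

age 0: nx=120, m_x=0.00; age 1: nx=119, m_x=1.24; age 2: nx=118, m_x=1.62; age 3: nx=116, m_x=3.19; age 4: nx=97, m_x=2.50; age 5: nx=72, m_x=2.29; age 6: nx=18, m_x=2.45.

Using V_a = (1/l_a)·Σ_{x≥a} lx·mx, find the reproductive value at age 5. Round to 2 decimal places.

lx = nx/n0 = nx/120: 1, 0.99167…, 0.98333…, 0.96667…, 0.80833…, 0.6, 0.15
lx·mx for x ≥ 5: 1.374, 0.3675 → sum = 1.7415
V_5 = 1.7415 / l_5 = 1.7415 / 0.6 = 2.9025 → 2.90

2.90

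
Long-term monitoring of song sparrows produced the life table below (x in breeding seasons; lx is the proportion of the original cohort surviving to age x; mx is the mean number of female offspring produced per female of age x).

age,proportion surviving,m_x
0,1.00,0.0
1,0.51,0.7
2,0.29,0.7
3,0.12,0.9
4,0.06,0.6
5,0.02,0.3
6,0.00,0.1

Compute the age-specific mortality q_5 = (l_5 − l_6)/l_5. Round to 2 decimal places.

1.00

q_5 = (l_5 − l_6) / l_5 = (0.02 − 0) / 0.02
     = 0.02 / 0.02 = 1 → 1.00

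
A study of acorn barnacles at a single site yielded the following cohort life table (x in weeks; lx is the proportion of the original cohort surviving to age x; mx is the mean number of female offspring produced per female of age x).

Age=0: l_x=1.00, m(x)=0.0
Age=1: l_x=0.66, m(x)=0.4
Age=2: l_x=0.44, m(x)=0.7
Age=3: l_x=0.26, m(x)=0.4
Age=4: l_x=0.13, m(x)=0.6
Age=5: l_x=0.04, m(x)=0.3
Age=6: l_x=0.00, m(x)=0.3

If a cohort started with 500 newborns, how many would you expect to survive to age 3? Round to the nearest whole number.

130

Expected survivors = N0 · l_3 = 500 × 0.26 = 130 → 130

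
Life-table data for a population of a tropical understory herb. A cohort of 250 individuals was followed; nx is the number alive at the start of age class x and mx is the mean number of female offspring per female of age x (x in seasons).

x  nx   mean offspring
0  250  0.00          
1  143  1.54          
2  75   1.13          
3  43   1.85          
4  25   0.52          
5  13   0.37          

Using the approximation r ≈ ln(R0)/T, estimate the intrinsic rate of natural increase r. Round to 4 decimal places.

0.2718

lx = nx/n0 = nx/250: 1, 0.572, 0.3, 0.172, 0.1, 0.052
R0 = Σ lx·mx = 0 + 0.88088 + 0.339 + 0.3182 + 0.052 + 0.01924 = 1.60932
Σ x·lx·mx = 2.81768; T = 2.81768/1.60932 = 1.75085…
r ≈ ln(R0)/T = ln(1.60932)/1.75085… = 0.27176… → 0.2718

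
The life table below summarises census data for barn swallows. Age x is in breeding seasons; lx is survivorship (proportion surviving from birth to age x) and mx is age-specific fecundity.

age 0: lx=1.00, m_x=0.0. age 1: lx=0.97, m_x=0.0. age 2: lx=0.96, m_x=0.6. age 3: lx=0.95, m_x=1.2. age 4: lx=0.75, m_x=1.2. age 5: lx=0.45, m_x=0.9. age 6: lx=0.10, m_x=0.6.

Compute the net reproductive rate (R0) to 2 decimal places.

3.08

lx·mx by age: 0, 0, 0.576, 1.14, 0.9, 0.405, 0.06
R0 = Σ lx·mx = 3.081 → 3.08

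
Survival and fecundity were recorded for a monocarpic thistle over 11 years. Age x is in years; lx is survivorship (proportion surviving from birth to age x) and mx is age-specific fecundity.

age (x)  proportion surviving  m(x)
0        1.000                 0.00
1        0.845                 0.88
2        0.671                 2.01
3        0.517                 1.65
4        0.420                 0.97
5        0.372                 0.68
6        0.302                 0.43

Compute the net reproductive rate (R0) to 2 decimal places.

3.74

lx·mx by age: 0, 0.7436, 1.34871, 0.85305, 0.4074, 0.25296, 0.12986
R0 = Σ lx·mx = 3.73558 → 3.74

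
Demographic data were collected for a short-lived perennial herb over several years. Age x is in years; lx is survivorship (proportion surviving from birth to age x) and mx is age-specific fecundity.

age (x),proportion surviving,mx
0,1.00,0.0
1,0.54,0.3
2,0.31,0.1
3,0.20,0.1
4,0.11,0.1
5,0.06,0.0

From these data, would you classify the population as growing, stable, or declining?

R0 = Σ lx·mx = 0 + 0.162 + 0.031 + 0.02 + 0.011 + 0 = 0.224
R0 < 1, so the population is declining.

declining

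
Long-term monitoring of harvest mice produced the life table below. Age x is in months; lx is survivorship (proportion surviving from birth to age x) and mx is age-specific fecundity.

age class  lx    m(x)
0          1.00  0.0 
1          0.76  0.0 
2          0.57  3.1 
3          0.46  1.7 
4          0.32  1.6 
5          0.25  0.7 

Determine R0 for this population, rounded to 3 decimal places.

3.236

lx·mx by age: 0, 0, 1.767, 0.782, 0.512, 0.175
R0 = Σ lx·mx = 3.236 → 3.236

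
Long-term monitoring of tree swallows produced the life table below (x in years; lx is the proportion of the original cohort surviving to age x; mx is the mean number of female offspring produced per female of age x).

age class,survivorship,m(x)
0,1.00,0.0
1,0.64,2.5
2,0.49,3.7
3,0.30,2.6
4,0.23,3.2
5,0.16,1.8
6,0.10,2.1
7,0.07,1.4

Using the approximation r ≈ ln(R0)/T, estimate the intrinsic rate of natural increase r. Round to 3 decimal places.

0.680

R0 = Σ lx·mx = 0 + 1.6 + 1.813 + 0.78 + 0.736 + 0.288 + 0.21 + 0.098 = 5.525
Σ x·lx·mx = 13.896; T = 13.896/5.525 = 2.51511…
r ≈ ln(R0)/T = ln(5.525)/2.51511… = 0.6796… → 0.680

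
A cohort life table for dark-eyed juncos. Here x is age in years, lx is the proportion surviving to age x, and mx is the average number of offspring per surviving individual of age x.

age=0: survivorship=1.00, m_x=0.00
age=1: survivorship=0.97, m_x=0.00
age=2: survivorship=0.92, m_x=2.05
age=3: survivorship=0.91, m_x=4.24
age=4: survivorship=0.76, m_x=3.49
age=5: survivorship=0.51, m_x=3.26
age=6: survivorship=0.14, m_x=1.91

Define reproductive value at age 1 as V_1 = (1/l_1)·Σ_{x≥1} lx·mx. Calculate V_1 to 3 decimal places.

10.646

lx·mx for x ≥ 1: 0, 1.886, 3.8584, 2.6524, 1.6626, 0.2674 → sum = 10.3268
V_1 = 10.3268 / l_1 = 10.3268 / 0.97 = 10.646186… → 10.646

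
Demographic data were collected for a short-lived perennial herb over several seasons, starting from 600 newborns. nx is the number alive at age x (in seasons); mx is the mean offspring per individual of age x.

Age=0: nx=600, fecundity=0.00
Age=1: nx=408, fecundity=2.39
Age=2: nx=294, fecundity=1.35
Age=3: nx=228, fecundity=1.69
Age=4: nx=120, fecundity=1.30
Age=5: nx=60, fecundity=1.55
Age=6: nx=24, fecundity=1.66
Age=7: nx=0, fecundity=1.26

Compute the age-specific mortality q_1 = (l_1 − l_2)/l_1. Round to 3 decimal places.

lx = nx/n0 = nx/600: 1, 0.68, 0.49, 0.38, 0.2, 0.1, 0.04, 0
q_1 = (l_1 − l_2) / l_1 = (0.68 − 0.49) / 0.68
     = 0.19 / 0.68 = 0.279412… → 0.279

0.279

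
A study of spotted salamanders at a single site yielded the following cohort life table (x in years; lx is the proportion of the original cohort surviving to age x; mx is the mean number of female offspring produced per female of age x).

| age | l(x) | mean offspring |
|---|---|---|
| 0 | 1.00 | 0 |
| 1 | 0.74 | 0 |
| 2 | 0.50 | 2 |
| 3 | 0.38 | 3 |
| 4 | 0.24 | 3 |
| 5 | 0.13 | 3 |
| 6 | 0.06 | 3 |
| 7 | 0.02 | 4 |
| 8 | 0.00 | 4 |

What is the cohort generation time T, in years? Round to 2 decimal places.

3.39

lx·mx: 0, 0, 1, 1.14, 0.72, 0.39, 0.18, 0.08, 0 → R0 = 3.51
x·lx·mx: 0, 0, 2, 3.42, 2.88, 1.95, 1.08, 0.56, 0 → Σ = 11.89
T = 11.89 / 3.51 = 3.387464… → 3.39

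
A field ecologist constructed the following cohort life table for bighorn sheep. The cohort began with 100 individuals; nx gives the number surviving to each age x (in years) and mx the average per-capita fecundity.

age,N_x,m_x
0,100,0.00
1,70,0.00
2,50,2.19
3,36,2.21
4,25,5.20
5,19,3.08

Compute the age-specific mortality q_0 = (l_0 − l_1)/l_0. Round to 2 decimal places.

lx = nx/n0 = nx/100: 1, 0.7, 0.5, 0.36, 0.25, 0.19
q_0 = (l_0 − l_1) / l_0 = (1 − 0.7) / 1
     = 0.3 / 1 = 0.3 → 0.30

0.30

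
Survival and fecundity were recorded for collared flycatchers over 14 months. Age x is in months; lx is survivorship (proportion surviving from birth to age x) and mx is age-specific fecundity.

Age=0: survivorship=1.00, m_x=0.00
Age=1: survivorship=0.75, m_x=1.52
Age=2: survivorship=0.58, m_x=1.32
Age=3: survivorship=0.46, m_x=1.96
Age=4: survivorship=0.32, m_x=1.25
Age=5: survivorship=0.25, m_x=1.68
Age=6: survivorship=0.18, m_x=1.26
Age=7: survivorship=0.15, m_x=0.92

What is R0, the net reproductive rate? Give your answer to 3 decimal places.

lx·mx by age: 0, 1.14, 0.7656, 0.9016, 0.4, 0.42, 0.2268, 0.138
R0 = Σ lx·mx = 3.992 → 3.992

3.992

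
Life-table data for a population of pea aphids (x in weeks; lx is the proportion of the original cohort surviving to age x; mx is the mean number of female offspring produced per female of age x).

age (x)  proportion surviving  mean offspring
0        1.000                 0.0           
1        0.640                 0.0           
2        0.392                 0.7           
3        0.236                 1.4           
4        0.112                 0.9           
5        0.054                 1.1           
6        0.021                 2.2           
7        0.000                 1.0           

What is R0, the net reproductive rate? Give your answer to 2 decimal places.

0.81

lx·mx by age: 0, 0, 0.2744, 0.3304, 0.1008, 0.0594, 0.0462, 0
R0 = Σ lx·mx = 0.8112 → 0.81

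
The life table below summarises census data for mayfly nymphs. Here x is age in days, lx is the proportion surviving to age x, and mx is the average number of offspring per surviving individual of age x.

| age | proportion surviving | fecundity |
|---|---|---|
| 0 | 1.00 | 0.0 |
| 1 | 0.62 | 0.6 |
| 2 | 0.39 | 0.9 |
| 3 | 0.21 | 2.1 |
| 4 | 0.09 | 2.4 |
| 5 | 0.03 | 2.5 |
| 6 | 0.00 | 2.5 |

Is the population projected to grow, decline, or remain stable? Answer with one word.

growing

R0 = Σ lx·mx = 0 + 0.372 + 0.351 + 0.441 + 0.216 + 0.075 + 0 = 1.455
R0 > 1, so the population is growing.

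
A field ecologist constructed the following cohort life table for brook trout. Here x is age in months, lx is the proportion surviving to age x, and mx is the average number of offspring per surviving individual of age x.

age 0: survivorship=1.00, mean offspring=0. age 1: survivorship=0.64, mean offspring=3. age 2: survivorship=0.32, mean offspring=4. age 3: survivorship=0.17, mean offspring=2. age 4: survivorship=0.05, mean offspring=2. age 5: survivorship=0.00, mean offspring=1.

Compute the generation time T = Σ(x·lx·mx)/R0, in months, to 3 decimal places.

lx·mx: 0, 1.92, 1.28, 0.34, 0.1, 0 → R0 = 3.64
x·lx·mx: 0, 1.92, 2.56, 1.02, 0.4, 0 → Σ = 5.9
T = 5.9 / 3.64 = 1.620879… → 1.621

1.621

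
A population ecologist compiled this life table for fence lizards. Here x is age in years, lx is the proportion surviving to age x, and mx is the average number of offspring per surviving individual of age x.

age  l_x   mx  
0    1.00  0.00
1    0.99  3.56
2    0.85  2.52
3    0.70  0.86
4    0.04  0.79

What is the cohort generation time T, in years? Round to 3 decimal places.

1.546

lx·mx: 0, 3.5244, 2.142, 0.602, 0.0316 → R0 = 6.3
x·lx·mx: 0, 3.5244, 4.284, 1.806, 0.1264 → Σ = 9.7408
T = 9.7408 / 6.3 = 1.546159… → 1.546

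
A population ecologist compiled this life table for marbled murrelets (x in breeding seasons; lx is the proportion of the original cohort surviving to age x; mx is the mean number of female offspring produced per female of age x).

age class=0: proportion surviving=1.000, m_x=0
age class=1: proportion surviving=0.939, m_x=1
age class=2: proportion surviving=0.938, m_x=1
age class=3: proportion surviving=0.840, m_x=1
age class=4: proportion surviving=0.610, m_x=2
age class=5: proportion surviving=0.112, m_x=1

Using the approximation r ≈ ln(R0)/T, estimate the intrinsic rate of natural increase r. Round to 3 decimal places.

0.526

R0 = Σ lx·mx = 0 + 0.939 + 0.938 + 0.84 + 1.22 + 0.112 = 4.049
Σ x·lx·mx = 10.775; T = 10.775/4.049 = 2.66115…
r ≈ ln(R0)/T = ln(4.049)/2.66115… = 0.52551… → 0.526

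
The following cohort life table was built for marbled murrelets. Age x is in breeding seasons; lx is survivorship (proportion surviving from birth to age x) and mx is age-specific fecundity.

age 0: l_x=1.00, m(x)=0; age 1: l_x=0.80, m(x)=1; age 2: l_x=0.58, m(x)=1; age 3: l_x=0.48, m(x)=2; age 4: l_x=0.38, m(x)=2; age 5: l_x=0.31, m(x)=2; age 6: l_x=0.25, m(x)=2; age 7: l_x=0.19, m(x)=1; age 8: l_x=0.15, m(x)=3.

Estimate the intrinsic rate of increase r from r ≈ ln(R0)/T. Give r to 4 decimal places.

R0 = Σ lx·mx = 0 + 0.8 + 0.58 + 0.96 + 0.76 + 0.62 + 0.5 + 0.19 + 0.45 = 4.86
Σ x·lx·mx = 18.91; T = 18.91/4.86 = 3.89095…
r ≈ ln(R0)/T = ln(4.86)/3.89095… = 0.406338… → 0.4063

0.4063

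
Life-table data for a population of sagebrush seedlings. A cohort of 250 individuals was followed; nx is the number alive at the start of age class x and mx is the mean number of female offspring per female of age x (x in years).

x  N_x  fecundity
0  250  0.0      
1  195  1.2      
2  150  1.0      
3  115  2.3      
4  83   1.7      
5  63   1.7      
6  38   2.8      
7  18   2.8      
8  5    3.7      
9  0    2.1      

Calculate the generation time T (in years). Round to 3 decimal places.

lx = nx/n0 = nx/250: 1, 0.78, 0.6, 0.46, 0.332, 0.252, 0.152, 0.072, 0.02, 0
lx·mx: 0, 0.936, 0.6, 1.058, 0.5644, 0.4284, 0.4256, 0.2016, 0.074, 0 → R0 = 4.288
x·lx·mx: 0, 0.936, 1.2, 3.174, 2.2576, 2.142, 2.5536, 1.4112, 0.592, 0 → Σ = 14.2664
T = 14.2664 / 4.288 = 3.327052… → 3.327

3.327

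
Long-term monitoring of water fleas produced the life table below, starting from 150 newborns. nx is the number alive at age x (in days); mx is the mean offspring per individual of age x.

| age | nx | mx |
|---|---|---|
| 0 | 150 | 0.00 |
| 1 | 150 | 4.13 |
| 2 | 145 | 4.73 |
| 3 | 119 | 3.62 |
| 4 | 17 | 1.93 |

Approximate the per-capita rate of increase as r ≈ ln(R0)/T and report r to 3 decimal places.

1.278

lx = nx/n0 = nx/150: 1, 1, 0.96667…, 0.79333…, 0.11333…
R0 = Σ lx·mx = 0 + 4.13 + 4.57233… + 2.87187… + 0.21873… = 11.792933…
Σ x·lx·mx = 22.7652…; T = 22.7652…/11.792933… = 1.93041…
r ≈ ln(R0)/T = ln(11.792933…)/1.93041… = 1.27823… → 1.278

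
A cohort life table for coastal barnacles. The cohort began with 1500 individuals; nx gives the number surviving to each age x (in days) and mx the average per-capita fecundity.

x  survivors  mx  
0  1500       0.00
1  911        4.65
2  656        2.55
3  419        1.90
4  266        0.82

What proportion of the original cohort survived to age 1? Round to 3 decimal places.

l_1 = n_1/n_0 = 911/1500 = 0.607333… → 0.607

0.607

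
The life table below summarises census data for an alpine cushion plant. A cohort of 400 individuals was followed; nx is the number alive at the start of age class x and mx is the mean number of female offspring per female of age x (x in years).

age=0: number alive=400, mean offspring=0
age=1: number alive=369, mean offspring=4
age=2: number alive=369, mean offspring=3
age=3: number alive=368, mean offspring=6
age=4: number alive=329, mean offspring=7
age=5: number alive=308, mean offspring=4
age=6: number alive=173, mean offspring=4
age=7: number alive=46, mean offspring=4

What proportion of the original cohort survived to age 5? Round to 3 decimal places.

l_5 = n_5/n_0 = 308/400 = 0.77 → 0.770

0.770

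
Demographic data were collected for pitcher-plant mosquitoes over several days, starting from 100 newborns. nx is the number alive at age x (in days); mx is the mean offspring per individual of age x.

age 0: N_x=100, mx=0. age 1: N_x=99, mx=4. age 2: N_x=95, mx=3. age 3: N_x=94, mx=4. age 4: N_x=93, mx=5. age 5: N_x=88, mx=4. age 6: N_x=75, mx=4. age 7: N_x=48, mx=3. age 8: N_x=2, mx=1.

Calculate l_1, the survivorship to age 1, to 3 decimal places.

0.990

l_1 = n_1/n_0 = 99/100 = 0.99 → 0.990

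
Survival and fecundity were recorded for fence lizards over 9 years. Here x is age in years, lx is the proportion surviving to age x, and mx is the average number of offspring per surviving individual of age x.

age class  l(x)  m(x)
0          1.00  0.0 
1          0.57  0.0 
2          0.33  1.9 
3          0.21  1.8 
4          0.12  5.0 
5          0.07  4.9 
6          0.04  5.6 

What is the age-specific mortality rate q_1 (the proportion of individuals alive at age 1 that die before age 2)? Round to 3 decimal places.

0.421

q_1 = (l_1 − l_2) / l_1 = (0.57 − 0.33) / 0.57
     = 0.24 / 0.57 = 0.421053… → 0.421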